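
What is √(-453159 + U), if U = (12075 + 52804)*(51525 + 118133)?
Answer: √11006788223 ≈ 1.0491e+5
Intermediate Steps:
U = 11007241382 (U = 64879*169658 = 11007241382)
√(-453159 + U) = √(-453159 + 11007241382) = √11006788223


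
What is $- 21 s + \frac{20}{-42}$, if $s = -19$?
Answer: $\frac{8369}{21} \approx 398.52$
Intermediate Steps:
$- 21 s + \frac{20}{-42} = \left(-21\right) \left(-19\right) + \frac{20}{-42} = 399 + 20 \left(- \frac{1}{42}\right) = 399 - \frac{10}{21} = \frac{8369}{21}$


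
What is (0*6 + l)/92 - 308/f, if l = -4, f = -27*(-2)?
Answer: -3569/621 ≈ -5.7472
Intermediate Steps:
f = 54
(0*6 + l)/92 - 308/f = (0*6 - 4)/92 - 308/54 = (0 - 4)*(1/92) - 308*1/54 = -4*1/92 - 154/27 = -1/23 - 154/27 = -3569/621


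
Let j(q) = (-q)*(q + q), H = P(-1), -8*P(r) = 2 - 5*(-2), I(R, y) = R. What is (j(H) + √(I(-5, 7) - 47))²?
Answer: (9 - 4*I*√13)²/4 ≈ -31.75 - 64.9*I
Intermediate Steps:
P(r) = -3/2 (P(r) = -(2 - 5*(-2))/8 = -(2 + 10)/8 = -⅛*12 = -3/2)
H = -3/2 ≈ -1.5000
j(q) = -2*q² (j(q) = (-q)*(2*q) = -2*q²)
(j(H) + √(I(-5, 7) - 47))² = (-2*(-3/2)² + √(-5 - 47))² = (-2*9/4 + √(-52))² = (-9/2 + 2*I*√13)²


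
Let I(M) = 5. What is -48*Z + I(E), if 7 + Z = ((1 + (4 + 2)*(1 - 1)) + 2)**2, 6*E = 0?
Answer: -91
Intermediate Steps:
E = 0 (E = (1/6)*0 = 0)
Z = 2 (Z = -7 + ((1 + (4 + 2)*(1 - 1)) + 2)**2 = -7 + ((1 + 6*0) + 2)**2 = -7 + ((1 + 0) + 2)**2 = -7 + (1 + 2)**2 = -7 + 3**2 = -7 + 9 = 2)
-48*Z + I(E) = -48*2 + 5 = -96 + 5 = -91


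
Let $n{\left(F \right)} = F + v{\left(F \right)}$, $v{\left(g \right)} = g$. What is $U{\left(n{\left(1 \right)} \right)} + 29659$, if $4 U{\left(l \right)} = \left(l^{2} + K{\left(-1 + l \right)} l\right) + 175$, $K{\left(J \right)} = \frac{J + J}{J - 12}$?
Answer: $\frac{1306961}{44} \approx 29704.0$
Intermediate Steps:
$K{\left(J \right)} = \frac{2 J}{-12 + J}$
$n{\left(F \right)} = 2 F$ ($n{\left(F \right)} = F + F = 2 F$)
$U{\left(l \right)} = \frac{175}{4} + \frac{l^{2}}{4} + \frac{l \left(-1 + l\right)}{2 \left(-13 + l\right)}$ ($U{\left(l \right)} = \frac{\left(l^{2} + \frac{2 \left(-1 + l\right)}{-12 + \left(-1 + l\right)} l\right) + 175}{4} = \frac{\left(l^{2} + \frac{2 \left(-1 + l\right)}{-13 + l} l\right) + 175}{4} = \frac{\left(l^{2} + \frac{2 l \left(-1 + l\right)}{-13 + l}\right) + 175}{4} = \frac{175 + l^{2} + \frac{2 l \left(-1 + l\right)}{-13 + l}}{4} = \frac{175}{4} + \frac{l^{2}}{4} + \frac{l \left(-1 + l\right)}{2 \left(-13 + l\right)}$)
$U{\left(n{\left(1 \right)} \right)} + 29659 = \frac{-2275 + \left(2 \cdot 1\right)^{3} - 11 \left(2 \cdot 1\right)^{2} + 173 \cdot 2 \cdot 1}{4 \left(-13 + 2 \cdot 1\right)} + 29659 = \frac{-2275 + 2^{3} - 11 \cdot 2^{2} + 173 \cdot 2}{4 \left(-13 + 2\right)} + 29659 = \frac{-2275 + 8 - 44 + 346}{4 \left(-11\right)} + 29659 = \frac{1}{4} \left(- \frac{1}{11}\right) \left(-2275 + 8 - 44 + 346\right) + 29659 = \frac{1}{4} \left(- \frac{1}{11}\right) \left(-1965\right) + 29659 = \frac{1965}{44} + 29659 = \frac{1306961}{44}$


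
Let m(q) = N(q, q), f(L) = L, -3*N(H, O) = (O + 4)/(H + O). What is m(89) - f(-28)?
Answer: 4953/178 ≈ 27.826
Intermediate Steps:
N(H, O) = -(4 + O)/(3*(H + O)) (N(H, O) = -(O + 4)/(3*(H + O)) = -(4 + O)/(3*(H + O)))
m(q) = (-4 - q)/(6*q) (m(q) = (-4 - q)/(3*(q + q)) = (-4 - q)/(3*((2*q))) = (1/(2*q))*(-4 - q)/3 = (-4 - q)/(6*q))
m(89) - f(-28) = (⅙)*(-4 - 1*89)/89 - 1*(-28) = (⅙)*(1/89)*(-4 - 89) + 28 = (⅙)*(1/89)*(-93) + 28 = -31/178 + 28 = 4953/178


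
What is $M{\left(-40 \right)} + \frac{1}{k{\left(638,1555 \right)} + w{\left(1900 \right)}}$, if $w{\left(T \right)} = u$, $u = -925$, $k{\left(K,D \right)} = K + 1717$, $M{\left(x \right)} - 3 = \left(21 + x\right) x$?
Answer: $\frac{1091091}{1430} \approx 763.0$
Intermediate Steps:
$M{\left(x \right)} = 3 + x \left(21 + x\right)$ ($M{\left(x \right)} = 3 + \left(21 + x\right) x = 3 + x \left(21 + x\right)$)
$k{\left(K,D \right)} = 1717 + K$
$w{\left(T \right)} = -925$
$M{\left(-40 \right)} + \frac{1}{k{\left(638,1555 \right)} + w{\left(1900 \right)}} = \left(3 + \left(-40\right)^{2} + 21 \left(-40\right)\right) + \frac{1}{\left(1717 + 638\right) - 925} = \left(3 + 1600 - 840\right) + \frac{1}{2355 - 925} = 763 + \frac{1}{1430} = \frac{1091091}{1430}$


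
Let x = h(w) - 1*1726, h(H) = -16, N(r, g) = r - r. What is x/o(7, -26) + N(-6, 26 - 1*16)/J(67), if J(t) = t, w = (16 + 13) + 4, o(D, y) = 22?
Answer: -871/11 ≈ -79.182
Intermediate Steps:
w = 33 (w = 29 + 4 = 33)
N(r, g) = 0
x = -1742 (x = -16 - 1*1726 = -16 - 1726 = -1742)
x/o(7, -26) + N(-6, 26 - 1*16)/J(67) = -1742/22 + 0/67 = -1742*1/22 + 0*(1/67) = -871/11 + 0 = -871/11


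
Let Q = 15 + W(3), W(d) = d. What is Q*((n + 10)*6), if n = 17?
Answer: 2916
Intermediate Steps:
Q = 18 (Q = 15 + 3 = 18)
Q*((n + 10)*6) = 18*((17 + 10)*6) = 18*(27*6) = 18*162 = 2916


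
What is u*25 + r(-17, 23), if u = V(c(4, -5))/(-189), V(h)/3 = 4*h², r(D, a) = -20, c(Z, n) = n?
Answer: -3760/63 ≈ -59.683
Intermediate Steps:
V(h) = 12*h² (V(h) = 3*(4*h²) = 12*h²)
u = -100/63 (u = (12*(-5)²)/(-189) = (12*25)*(-1/189) = 300*(-1/189) = -100/63 ≈ -1.5873)
u*25 + r(-17, 23) = -100/63*25 - 20 = -2500/63 - 20 = -3760/63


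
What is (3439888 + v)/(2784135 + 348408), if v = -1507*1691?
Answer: 891551/3132543 ≈ 0.28461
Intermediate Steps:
v = -2548337
(3439888 + v)/(2784135 + 348408) = (3439888 - 2548337)/(2784135 + 348408) = 891551/3132543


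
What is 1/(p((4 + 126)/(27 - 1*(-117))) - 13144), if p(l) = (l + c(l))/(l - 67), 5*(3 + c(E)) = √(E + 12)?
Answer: -2480713817125/32606423700819579 + 47590*√1858/32606423700819579 ≈ -7.6080e-5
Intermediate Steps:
c(E) = -3 + √(12 + E)/5 (c(E) = -3 + √(E + 12)/5 = -3 + √(12 + E)/5)
p(l) = (-3 + l + √(12 + l)/5)/(-67 + l) (p(l) = (l + (-3 + √(12 + l)/5))/(l - 67) = (-3 + l + √(12 + l)/5)/(-67 + l))
1/(p((4 + 126)/(27 - 1*(-117))) - 13144) = 1/((-3 + (4 + 126)/(27 - 1*(-117)) + √(12 + (4 + 126)/(27 - 1*(-117)))/5)/(-67 + (4 + 126)/(27 - 1*(-117))) - 13144) = 1/((-3 + 130/(27 + 117) + √(12 + 130/(27 + 117))/5)/(-67 + 130/(27 + 117)) - 13144) = 1/((-3 + 130/144 + √(12 + 130/144)/5)/(-67 + 130/144) - 13144) = 1/((-3 + 130*(1/144) + √(12 + 130*(1/144))/5)/(-67 + 130*(1/144)) - 13144) = 1/((-3 + 65/72 + √(12 + 65/72)/5)/(-67 + 65/72) - 13144) = 1/((-3 + 65/72 + √(929/72)/5)/(-4759/72) - 13144) = 1/(-72*(-3 + 65/72 + (√1858/12)/5)/4759 - 13144) = 1/(-72*(-3 + 65/72 + √1858/60)/4759 - 13144) = 1/(-72*(-151/72 + √1858/60)/4759 - 13144) = 1/((151/4759 - 6*√1858/23795) - 13144) = 1/(-62552145/4759 - 6*√1858/23795)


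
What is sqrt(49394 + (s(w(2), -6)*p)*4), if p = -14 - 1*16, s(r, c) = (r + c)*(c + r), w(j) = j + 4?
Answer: sqrt(49394) ≈ 222.25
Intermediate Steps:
w(j) = 4 + j
s(r, c) = (c + r)**2 (s(r, c) = (c + r)*(c + r) = (c + r)**2)
p = -30 (p = -14 - 16 = -30)
sqrt(49394 + (s(w(2), -6)*p)*4) = sqrt(49394 + ((-6 + (4 + 2))**2*(-30))*4) = sqrt(49394 + ((-6 + 6)**2*(-30))*4) = sqrt(49394 + (0**2*(-30))*4) = sqrt(49394 + (0*(-30))*4) = sqrt(49394 + 0*4) = sqrt(49394 + 0) = sqrt(49394)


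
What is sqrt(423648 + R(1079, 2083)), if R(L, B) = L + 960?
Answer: sqrt(425687) ≈ 652.45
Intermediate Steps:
R(L, B) = 960 + L
sqrt(423648 + R(1079, 2083)) = sqrt(423648 + (960 + 1079)) = sqrt(423648 + 2039) = sqrt(425687)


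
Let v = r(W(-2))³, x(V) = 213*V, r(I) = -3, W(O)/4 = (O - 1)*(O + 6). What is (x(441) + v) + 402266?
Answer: 496172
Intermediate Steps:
W(O) = 4*(-1 + O)*(6 + O) (W(O) = 4*((O - 1)*(O + 6)) = 4*((-1 + O)*(6 + O)) = 4*(-1 + O)*(6 + O))
v = -27 (v = (-3)³ = -27)
(x(441) + v) + 402266 = (213*441 - 27) + 402266 = (93933 - 27) + 402266 = 93906 + 402266 = 496172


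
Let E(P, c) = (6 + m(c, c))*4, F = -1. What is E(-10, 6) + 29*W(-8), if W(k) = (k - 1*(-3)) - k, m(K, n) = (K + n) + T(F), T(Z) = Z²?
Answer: 163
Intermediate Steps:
m(K, n) = 1 + K + n (m(K, n) = (K + n) + (-1)² = (K + n) + 1 = 1 + K + n)
W(k) = 3 (W(k) = (k + 3) - k = (3 + k) - k = 3)
E(P, c) = 28 + 8*c (E(P, c) = (6 + (1 + c + c))*4 = (6 + (1 + 2*c))*4 = (7 + 2*c)*4 = 28 + 8*c)
E(-10, 6) + 29*W(-8) = (28 + 8*6) + 29*3 = (28 + 48) + 87 = 76 + 87 = 163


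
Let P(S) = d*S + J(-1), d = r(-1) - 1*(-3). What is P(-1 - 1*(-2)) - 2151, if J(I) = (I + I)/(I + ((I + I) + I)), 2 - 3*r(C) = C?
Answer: -4293/2 ≈ -2146.5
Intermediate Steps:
r(C) = ⅔ - C/3
d = 4 (d = (⅔ - ⅓*(-1)) - 1*(-3) = (⅔ + ⅓) + 3 = 1 + 3 = 4)
J(I) = ½ (J(I) = (2*I)/(I + (2*I + I)) = (2*I)/(I + 3*I) = (2*I)/((4*I)) = (2*I)*(1/(4*I)) = ½)
P(S) = ½ + 4*S (P(S) = 4*S + ½ = ½ + 4*S)
P(-1 - 1*(-2)) - 2151 = (½ + 4*(-1 - 1*(-2))) - 2151 = (½ + 4*(-1 + 2)) - 2151 = (½ + 4*1) - 2151 = (½ + 4) - 2151 = 9/2 - 2151 = -4293/2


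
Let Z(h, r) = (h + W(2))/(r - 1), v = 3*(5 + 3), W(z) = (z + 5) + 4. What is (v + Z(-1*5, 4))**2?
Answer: 676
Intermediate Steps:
W(z) = 9 + z (W(z) = (5 + z) + 4 = 9 + z)
v = 24 (v = 3*8 = 24)
Z(h, r) = (11 + h)/(-1 + r) (Z(h, r) = (h + (9 + 2))/(r - 1) = (h + 11)/(-1 + r) = (11 + h)/(-1 + r))
(v + Z(-1*5, 4))**2 = (24 + (11 - 1*5)/(-1 + 4))**2 = (24 + (11 - 5)/3)**2 = (24 + (1/3)*6)**2 = (24 + 2)**2 = 26**2 = 676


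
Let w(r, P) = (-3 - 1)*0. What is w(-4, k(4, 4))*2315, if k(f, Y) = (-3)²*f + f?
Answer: 0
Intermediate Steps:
k(f, Y) = 10*f (k(f, Y) = 9*f + f = 10*f)
w(r, P) = 0 (w(r, P) = -4*0 = 0)
w(-4, k(4, 4))*2315 = 0*2315 = 0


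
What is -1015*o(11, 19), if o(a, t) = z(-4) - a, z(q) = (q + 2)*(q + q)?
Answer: -5075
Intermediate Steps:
z(q) = 2*q*(2 + q) (z(q) = (2 + q)*(2*q) = 2*q*(2 + q))
o(a, t) = 16 - a (o(a, t) = 2*(-4)*(2 - 4) - a = 2*(-4)*(-2) - a = 16 - a)
-1015*o(11, 19) = -1015*(16 - 1*11) = -1015*(16 - 11) = -1015*5 = -5075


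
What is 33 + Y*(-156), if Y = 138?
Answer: -21495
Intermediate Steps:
33 + Y*(-156) = 33 + 138*(-156) = 33 - 21528 = -21495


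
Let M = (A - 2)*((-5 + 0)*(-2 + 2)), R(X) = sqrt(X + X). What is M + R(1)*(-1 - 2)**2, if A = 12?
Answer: 9*sqrt(2) ≈ 12.728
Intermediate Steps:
R(X) = sqrt(2)*sqrt(X) (R(X) = sqrt(2*X) = sqrt(2)*sqrt(X))
M = 0 (M = (12 - 2)*((-5 + 0)*(-2 + 2)) = 10*(-5*0) = 10*0 = 0)
M + R(1)*(-1 - 2)**2 = 0 + (sqrt(2)*sqrt(1))*(-1 - 2)**2 = 0 + (sqrt(2)*1)*(-3)**2 = 0 + sqrt(2)*9 = 0 + 9*sqrt(2) = 9*sqrt(2)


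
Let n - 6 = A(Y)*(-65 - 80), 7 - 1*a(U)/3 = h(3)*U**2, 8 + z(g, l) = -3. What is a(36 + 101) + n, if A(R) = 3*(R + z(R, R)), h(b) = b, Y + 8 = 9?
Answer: -164544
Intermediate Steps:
Y = 1 (Y = -8 + 9 = 1)
z(g, l) = -11 (z(g, l) = -8 - 3 = -11)
a(U) = 21 - 9*U**2
A(R) = -33 + 3*R (A(R) = 3*(R - 11) = 3*(-11 + R) = -33 + 3*R)
n = 4356 (n = 6 + (-33 + 3*1)*(-65 - 80) = 6 + (-33 + 3)*(-145) = 6 - 30*(-145) = 6 + 4350 = 4356)
a(36 + 101) + n = (21 - 9*(36 + 101)**2) + 4356 = (21 - 9*137**2) + 4356 = (21 - 9*18769) + 4356 = (21 - 168921) + 4356 = -168900 + 4356 = -164544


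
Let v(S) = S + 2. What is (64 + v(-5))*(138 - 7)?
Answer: 7991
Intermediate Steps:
v(S) = 2 + S
(64 + v(-5))*(138 - 7) = (64 + (2 - 5))*(138 - 7) = (64 - 3)*131 = 61*131 = 7991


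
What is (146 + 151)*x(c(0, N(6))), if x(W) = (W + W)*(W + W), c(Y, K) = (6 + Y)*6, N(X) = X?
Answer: 1539648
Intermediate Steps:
c(Y, K) = 36 + 6*Y
x(W) = 4*W² (x(W) = (2*W)*(2*W) = 4*W²)
(146 + 151)*x(c(0, N(6))) = (146 + 151)*(4*(36 + 6*0)²) = 297*(4*(36 + 0)²) = 297*(4*36²) = 297*(4*1296) = 297*5184 = 1539648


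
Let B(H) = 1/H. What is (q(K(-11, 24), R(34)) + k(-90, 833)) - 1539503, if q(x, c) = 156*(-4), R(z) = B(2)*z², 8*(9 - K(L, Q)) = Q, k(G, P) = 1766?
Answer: -1538361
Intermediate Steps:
K(L, Q) = 9 - Q/8
R(z) = z²/2
q(x, c) = -624
(q(K(-11, 24), R(34)) + k(-90, 833)) - 1539503 = (-624 + 1766) - 1539503 = 1142 - 1539503 = -1538361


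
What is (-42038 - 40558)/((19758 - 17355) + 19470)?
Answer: -27532/7291 ≈ -3.7762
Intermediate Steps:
(-42038 - 40558)/((19758 - 17355) + 19470) = -82596/(2403 + 19470) = -82596/21873 = -82596*1/21873 = -27532/7291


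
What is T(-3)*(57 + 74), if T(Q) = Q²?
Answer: 1179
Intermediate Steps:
T(-3)*(57 + 74) = (-3)²*(57 + 74) = 9*131 = 1179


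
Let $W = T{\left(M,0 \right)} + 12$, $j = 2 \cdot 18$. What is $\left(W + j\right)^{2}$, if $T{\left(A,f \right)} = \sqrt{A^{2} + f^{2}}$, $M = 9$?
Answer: $3249$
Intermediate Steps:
$j = 36$
$W = 21$ ($W = \sqrt{9^{2} + 0^{2}} + 12 = \sqrt{81 + 0} + 12 = \sqrt{81} + 12 = 9 + 12 = 21$)
$\left(W + j\right)^{2} = \left(21 + 36\right)^{2} = 57^{2} = 3249$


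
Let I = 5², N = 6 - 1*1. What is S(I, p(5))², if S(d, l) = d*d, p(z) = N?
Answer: 390625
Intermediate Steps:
N = 5 (N = 6 - 1 = 5)
p(z) = 5
I = 25
S(d, l) = d²
S(I, p(5))² = (25²)² = 625² = 390625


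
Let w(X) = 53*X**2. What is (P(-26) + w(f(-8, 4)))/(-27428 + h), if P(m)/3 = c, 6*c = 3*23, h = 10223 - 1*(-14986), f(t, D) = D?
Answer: -1765/4438 ≈ -0.39770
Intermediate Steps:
h = 25209 (h = 10223 + 14986 = 25209)
c = 23/2 (c = (3*23)/6 = (1/6)*69 = 23/2 ≈ 11.500)
P(m) = 69/2 (P(m) = 3*(23/2) = 69/2)
(P(-26) + w(f(-8, 4)))/(-27428 + h) = (69/2 + 53*4**2)/(-27428 + 25209) = (69/2 + 53*16)/(-2219) = (69/2 + 848)*(-1/2219) = (1765/2)*(-1/2219) = -1765/4438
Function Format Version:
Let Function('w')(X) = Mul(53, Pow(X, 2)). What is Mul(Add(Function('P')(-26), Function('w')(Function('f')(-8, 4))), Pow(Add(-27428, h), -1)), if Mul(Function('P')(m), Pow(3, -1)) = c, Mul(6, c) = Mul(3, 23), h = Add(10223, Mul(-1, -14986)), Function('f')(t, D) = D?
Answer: Rational(-1765, 4438) ≈ -0.39770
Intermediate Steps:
h = 25209 (h = Add(10223, 14986) = 25209)
c = Rational(23, 2) (c = Mul(Rational(1, 6), Mul(3, 23)) = Mul(Rational(1, 6), 69) = Rational(23, 2) ≈ 11.500)
Function('P')(m) = Rational(69, 2) (Function('P')(m) = Mul(3, Rational(23, 2)) = Rational(69, 2))
Mul(Add(Function('P')(-26), Function('w')(Function('f')(-8, 4))), Pow(Add(-27428, h), -1)) = Mul(Add(Rational(69, 2), Mul(53, Pow(4, 2))), Pow(Add(-27428, 25209), -1)) = Mul(Add(Rational(69, 2), Mul(53, 16)), Pow(-2219, -1)) = Mul(Add(Rational(69, 2), 848), Rational(-1, 2219)) = Mul(Rational(1765, 2), Rational(-1, 2219)) = Rational(-1765, 4438)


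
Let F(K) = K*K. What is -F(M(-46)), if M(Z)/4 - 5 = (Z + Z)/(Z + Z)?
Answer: -576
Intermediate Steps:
M(Z) = 24 (M(Z) = 20 + 4*((Z + Z)/(Z + Z)) = 20 + 4*((2*Z)/((2*Z))) = 20 + 4*((2*Z)*(1/(2*Z))) = 20 + 4*1 = 20 + 4 = 24)
F(K) = K²
-F(M(-46)) = -1*24² = -1*576 = -576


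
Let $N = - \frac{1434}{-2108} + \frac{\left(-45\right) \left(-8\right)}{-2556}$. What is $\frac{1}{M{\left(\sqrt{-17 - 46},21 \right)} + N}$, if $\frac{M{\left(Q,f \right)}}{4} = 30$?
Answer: $\frac{74834}{9020447} \approx 0.008296$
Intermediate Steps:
$N = \frac{40367}{74834}$ ($N = \left(-1434\right) \left(- \frac{1}{2108}\right) + 360 \left(- \frac{1}{2556}\right) = \frac{717}{1054} - \frac{10}{71} = \frac{40367}{74834} \approx 0.53942$)
$M{\left(Q,f \right)} = 120$ ($M{\left(Q,f \right)} = 4 \cdot 30 = 120$)
$\frac{1}{M{\left(\sqrt{-17 - 46},21 \right)} + N} = \frac{1}{120 + \frac{40367}{74834}} = \frac{1}{\frac{9020447}{74834}} = \frac{74834}{9020447}$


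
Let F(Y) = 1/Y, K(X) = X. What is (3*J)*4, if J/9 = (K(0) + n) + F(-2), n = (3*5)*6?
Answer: 9666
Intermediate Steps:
n = 90 (n = 15*6 = 90)
J = 1611/2 (J = 9*((0 + 90) + 1/(-2)) = 9*(90 - 1/2) = 9*(179/2) = 1611/2 ≈ 805.50)
(3*J)*4 = (3*(1611/2))*4 = (4833/2)*4 = 9666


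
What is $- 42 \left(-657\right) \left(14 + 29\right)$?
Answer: $1186542$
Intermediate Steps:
$- 42 \left(-657\right) \left(14 + 29\right) = - \left(-27594\right) 43 = \left(-1\right) \left(-1186542\right) = 1186542$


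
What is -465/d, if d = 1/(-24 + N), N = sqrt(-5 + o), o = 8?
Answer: 11160 - 465*sqrt(3) ≈ 10355.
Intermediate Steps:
N = sqrt(3) (N = sqrt(-5 + 8) = sqrt(3) ≈ 1.7320)
d = 1/(-24 + sqrt(3)) ≈ -0.044908
-465/d = -465/(-8/191 - sqrt(3)/573)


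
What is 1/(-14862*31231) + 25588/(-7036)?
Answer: -2969200317193/816448859598 ≈ -3.6367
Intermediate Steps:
1/(-14862*31231) + 25588/(-7036) = -1/14862*1/31231 + 25588*(-1/7036) = -1/464155122 - 6397/1759 = -2969200317193/816448859598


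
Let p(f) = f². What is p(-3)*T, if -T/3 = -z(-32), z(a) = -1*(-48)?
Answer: 1296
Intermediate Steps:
z(a) = 48
T = 144 (T = -(-3)*48 = -3*(-48) = 144)
p(-3)*T = (-3)²*144 = 9*144 = 1296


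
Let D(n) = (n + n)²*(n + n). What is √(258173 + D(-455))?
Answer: I*√753312827 ≈ 27447.0*I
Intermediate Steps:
D(n) = 8*n³ (D(n) = (2*n)²*(2*n) = (4*n²)*(2*n) = 8*n³)
√(258173 + D(-455)) = √(258173 + 8*(-455)³) = √(258173 + 8*(-94196375)) = √(258173 - 753571000) = √(-753312827) = I*√753312827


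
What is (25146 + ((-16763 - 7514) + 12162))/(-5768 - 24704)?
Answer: -13031/30472 ≈ -0.42764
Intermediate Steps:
(25146 + ((-16763 - 7514) + 12162))/(-5768 - 24704) = (25146 + (-24277 + 12162))/(-30472) = (25146 - 12115)*(-1/30472) = 13031*(-1/30472) = -13031/30472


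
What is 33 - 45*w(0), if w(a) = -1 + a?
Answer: 78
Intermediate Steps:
33 - 45*w(0) = 33 - 45*(-1 + 0) = 33 - 45*(-1) = 33 + 45 = 78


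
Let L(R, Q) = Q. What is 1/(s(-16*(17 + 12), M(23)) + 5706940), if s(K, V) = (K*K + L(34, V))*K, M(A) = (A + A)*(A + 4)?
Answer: -1/94766692 ≈ -1.0552e-8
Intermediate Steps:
M(A) = 2*A*(4 + A) (M(A) = (2*A)*(4 + A) = 2*A*(4 + A))
s(K, V) = K*(V + K²) (s(K, V) = (K*K + V)*K = (K² + V)*K = (V + K²)*K = K*(V + K²))
1/(s(-16*(17 + 12), M(23)) + 5706940) = 1/((-16*(17 + 12))*(2*23*(4 + 23) + (-16*(17 + 12))²) + 5706940) = 1/((-16*29)*(2*23*27 + (-16*29)²) + 5706940) = 1/(-464*(1242 + (-464)²) + 5706940) = 1/(-464*(1242 + 215296) + 5706940) = 1/(-464*216538 + 5706940) = 1/(-100473632 + 5706940) = 1/(-94766692) = -1/94766692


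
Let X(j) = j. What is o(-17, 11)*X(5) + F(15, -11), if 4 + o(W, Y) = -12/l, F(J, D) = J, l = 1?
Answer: -65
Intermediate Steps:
o(W, Y) = -16 (o(W, Y) = -4 - 12/1 = -4 - 12*1 = -4 - 12 = -16)
o(-17, 11)*X(5) + F(15, -11) = -16*5 + 15 = -80 + 15 = -65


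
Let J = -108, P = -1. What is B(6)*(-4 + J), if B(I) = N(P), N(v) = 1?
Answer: -112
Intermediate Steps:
B(I) = 1
B(6)*(-4 + J) = 1*(-4 - 108) = 1*(-112) = -112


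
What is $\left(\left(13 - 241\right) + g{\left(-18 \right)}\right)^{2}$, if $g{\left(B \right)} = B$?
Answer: $60516$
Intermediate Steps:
$\left(\left(13 - 241\right) + g{\left(-18 \right)}\right)^{2} = \left(\left(13 - 241\right) - 18\right)^{2} = \left(-228 - 18\right)^{2} = \left(-246\right)^{2} = 60516$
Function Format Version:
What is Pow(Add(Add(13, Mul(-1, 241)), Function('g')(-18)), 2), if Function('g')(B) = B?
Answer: 60516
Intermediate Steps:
Pow(Add(Add(13, Mul(-1, 241)), Function('g')(-18)), 2) = Pow(Add(Add(13, Mul(-1, 241)), -18), 2) = Pow(Add(Add(13, -241), -18), 2) = Pow(Add(-228, -18), 2) = Pow(-246, 2) = 60516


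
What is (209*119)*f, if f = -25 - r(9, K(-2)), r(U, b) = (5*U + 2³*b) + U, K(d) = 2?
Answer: -2362745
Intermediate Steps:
r(U, b) = 6*U + 8*b (r(U, b) = (5*U + 8*b) + U = 6*U + 8*b)
f = -95 (f = -25 - (6*9 + 8*2) = -25 - (54 + 16) = -25 - 1*70 = -25 - 70 = -95)
(209*119)*f = (209*119)*(-95) = 24871*(-95) = -2362745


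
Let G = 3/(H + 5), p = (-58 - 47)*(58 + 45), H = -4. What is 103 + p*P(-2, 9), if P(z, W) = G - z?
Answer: -53972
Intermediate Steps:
p = -10815 (p = -105*103 = -10815)
G = 3 (G = 3/(-4 + 5) = 3/1 = 3*1 = 3)
P(z, W) = 3 - z
103 + p*P(-2, 9) = 103 - 10815*(3 - 1*(-2)) = 103 - 10815*(3 + 2) = 103 - 10815*5 = 103 - 54075 = -53972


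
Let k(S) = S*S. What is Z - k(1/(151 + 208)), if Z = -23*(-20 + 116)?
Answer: -284569249/128881 ≈ -2208.0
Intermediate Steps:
Z = -2208 (Z = -23*96 = -2208)
k(S) = S²
Z - k(1/(151 + 208)) = -2208 - (1/(151 + 208))² = -2208 - (1/359)² = -2208 - 1*1/128881 = -2208 - 1/128881 = -284569249/128881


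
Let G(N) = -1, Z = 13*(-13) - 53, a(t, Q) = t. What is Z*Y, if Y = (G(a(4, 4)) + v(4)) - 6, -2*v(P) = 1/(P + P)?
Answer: 12543/8 ≈ 1567.9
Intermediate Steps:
Z = -222 (Z = -169 - 53 = -222)
v(P) = -1/(4*P) (v(P) = -1/(2*(P + P)) = -1/(2*P)/2 = -1/(4*P))
Y = -113/16 (Y = (-1 - 1/4/4) - 6 = (-1 - 1/4*1/4) - 6 = (-1 - 1/16) - 6 = -17/16 - 6 = -113/16 ≈ -7.0625)
Z*Y = -222*(-113/16) = 12543/8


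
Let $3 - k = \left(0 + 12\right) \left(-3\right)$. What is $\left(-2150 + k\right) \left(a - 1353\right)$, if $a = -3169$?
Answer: $9545942$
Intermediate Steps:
$k = 39$ ($k = 3 - \left(0 + 12\right) \left(-3\right) = 3 - 12 \left(-3\right) = 3 - -36 = 3 + 36 = 39$)
$\left(-2150 + k\right) \left(a - 1353\right) = \left(-2150 + 39\right) \left(-3169 - 1353\right) = \left(-2111\right) \left(-4522\right) = 9545942$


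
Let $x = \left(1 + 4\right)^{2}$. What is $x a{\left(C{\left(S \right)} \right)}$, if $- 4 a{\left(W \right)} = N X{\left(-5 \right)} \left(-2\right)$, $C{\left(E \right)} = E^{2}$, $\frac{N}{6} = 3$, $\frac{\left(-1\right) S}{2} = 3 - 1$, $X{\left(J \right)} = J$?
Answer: $-1125$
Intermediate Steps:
$S = -4$ ($S = - 2 \left(3 - 1\right) = \left(-2\right) 2 = -4$)
$N = 18$ ($N = 6 \cdot 3 = 18$)
$x = 25$ ($x = 5^{2} = 25$)
$a{\left(W \right)} = -45$ ($a{\left(W \right)} = - \frac{18 \left(-5\right) \left(-2\right)}{4} = - \frac{\left(-90\right) \left(-2\right)}{4} = \left(- \frac{1}{4}\right) 180 = -45$)
$x a{\left(C{\left(S \right)} \right)} = 25 \left(-45\right) = -1125$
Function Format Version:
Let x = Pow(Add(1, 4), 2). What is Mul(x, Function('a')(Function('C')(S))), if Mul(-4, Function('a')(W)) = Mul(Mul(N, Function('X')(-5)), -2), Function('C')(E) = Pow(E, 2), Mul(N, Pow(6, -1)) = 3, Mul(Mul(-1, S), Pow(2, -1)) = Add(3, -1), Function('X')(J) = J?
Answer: -1125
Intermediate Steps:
S = -4 (S = Mul(-2, Add(3, -1)) = Mul(-2, 2) = -4)
N = 18 (N = Mul(6, 3) = 18)
x = 25 (x = Pow(5, 2) = 25)
Function('a')(W) = -45 (Function('a')(W) = Mul(Rational(-1, 4), Mul(Mul(18, -5), -2)) = Mul(Rational(-1, 4), Mul(-90, -2)) = Mul(Rational(-1, 4), 180) = -45)
Mul(x, Function('a')(Function('C')(S))) = Mul(25, -45) = -1125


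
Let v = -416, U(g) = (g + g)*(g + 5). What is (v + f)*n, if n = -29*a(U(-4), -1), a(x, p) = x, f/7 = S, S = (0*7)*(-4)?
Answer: -96512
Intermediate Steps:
S = 0 (S = 0*(-4) = 0)
U(g) = 2*g*(5 + g) (U(g) = (2*g)*(5 + g) = 2*g*(5 + g))
f = 0 (f = 7*0 = 0)
n = 232 (n = -58*(-4)*(5 - 4) = -58*(-4) = -29*(-8) = 232)
(v + f)*n = (-416 + 0)*232 = -416*232 = -96512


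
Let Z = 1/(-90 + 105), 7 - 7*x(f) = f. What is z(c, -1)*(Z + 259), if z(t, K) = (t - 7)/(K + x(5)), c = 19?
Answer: -108808/25 ≈ -4352.3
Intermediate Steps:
x(f) = 1 - f/7
z(t, K) = (-7 + t)/(2/7 + K) (z(t, K) = (t - 7)/(K + (1 - ⅐*5)) = (-7 + t)/(K + (1 - 5/7)) = (-7 + t)/(K + 2/7) = (-7 + t)/(2/7 + K))
Z = 1/15 ≈ 0.066667
z(c, -1)*(Z + 259) = (7*(-7 + 19)/(2 + 7*(-1)))*(1/15 + 259) = (7*12/(2 - 7))*(3886/15) = (7*12/(-5))*(3886/15) = (7*(-⅕)*12)*(3886/15) = -84/5*3886/15 = -108808/25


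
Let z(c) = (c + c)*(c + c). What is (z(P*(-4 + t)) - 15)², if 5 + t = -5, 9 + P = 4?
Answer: 383572225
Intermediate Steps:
P = -5 (P = -9 + 4 = -5)
t = -10 (t = -5 - 5 = -10)
z(c) = 4*c² (z(c) = (2*c)*(2*c) = 4*c²)
(z(P*(-4 + t)) - 15)² = (4*(-5*(-4 - 10))² - 15)² = (4*(-5*(-14))² - 15)² = (4*70² - 15)² = (4*4900 - 15)² = (19600 - 15)² = 19585² = 383572225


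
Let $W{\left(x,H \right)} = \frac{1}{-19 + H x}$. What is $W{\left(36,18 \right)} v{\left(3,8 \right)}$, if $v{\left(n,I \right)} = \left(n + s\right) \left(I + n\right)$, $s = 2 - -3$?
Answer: $\frac{88}{629} \approx 0.1399$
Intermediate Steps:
$s = 5$ ($s = 2 + 3 = 5$)
$v{\left(n,I \right)} = \left(5 + n\right) \left(I + n\right)$ ($v{\left(n,I \right)} = \left(n + 5\right) \left(I + n\right) = \left(5 + n\right) \left(I + n\right)$)
$W{\left(36,18 \right)} v{\left(3,8 \right)} = \frac{3^{2} + 5 \cdot 8 + 5 \cdot 3 + 8 \cdot 3}{-19 + 18 \cdot 36} = \frac{9 + 40 + 15 + 24}{-19 + 648} = \frac{1}{629} \cdot 88 = \frac{88}{629}$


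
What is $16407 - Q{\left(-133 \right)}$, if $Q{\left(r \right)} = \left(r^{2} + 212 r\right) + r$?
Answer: $27047$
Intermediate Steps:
$Q{\left(r \right)} = r^{2} + 213 r$
$16407 - Q{\left(-133 \right)} = 16407 - - 133 \left(213 - 133\right) = 16407 - \left(-133\right) 80 = 16407 - -10640 = 16407 + 10640 = 27047$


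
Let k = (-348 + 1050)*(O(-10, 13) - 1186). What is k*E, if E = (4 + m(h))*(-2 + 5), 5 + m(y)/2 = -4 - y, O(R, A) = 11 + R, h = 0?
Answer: 34938540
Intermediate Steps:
m(y) = -18 - 2*y (m(y) = -10 + 2*(-4 - y) = -10 + (-8 - 2*y) = -18 - 2*y)
E = -42 (E = (4 + (-18 - 2*0))*(-2 + 5) = (4 + (-18 + 0))*3 = (4 - 18)*3 = -14*3 = -42)
k = -831870 (k = (-348 + 1050)*((11 - 10) - 1186) = 702*(1 - 1186) = 702*(-1185) = -831870)
k*E = -831870*(-42) = 34938540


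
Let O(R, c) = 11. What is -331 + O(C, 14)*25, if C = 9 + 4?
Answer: -56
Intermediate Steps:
C = 13
-331 + O(C, 14)*25 = -331 + 11*25 = -331 + 275 = -56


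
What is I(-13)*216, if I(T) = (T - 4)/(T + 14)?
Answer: -3672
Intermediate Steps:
I(T) = (-4 + T)/(14 + T)
I(-13)*216 = ((-4 - 13)/(14 - 13))*216 = (-17/1)*216 = (1*(-17))*216 = -17*216 = -3672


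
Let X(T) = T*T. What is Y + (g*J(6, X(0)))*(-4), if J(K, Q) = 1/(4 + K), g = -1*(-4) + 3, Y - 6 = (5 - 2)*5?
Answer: 91/5 ≈ 18.200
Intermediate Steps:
Y = 21 (Y = 6 + (5 - 2)*5 = 6 + 3*5 = 6 + 15 = 21)
g = 7 (g = 4 + 3 = 7)
X(T) = T²
Y + (g*J(6, X(0)))*(-4) = 21 + (7/(4 + 6))*(-4) = 21 + (7/10)*(-4) = 21 - 14/5 = 91/5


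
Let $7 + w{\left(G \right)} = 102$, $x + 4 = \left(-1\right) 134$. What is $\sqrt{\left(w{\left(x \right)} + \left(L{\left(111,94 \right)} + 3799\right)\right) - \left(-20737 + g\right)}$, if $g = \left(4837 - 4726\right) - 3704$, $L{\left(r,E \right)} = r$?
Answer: $\sqrt{28335} \approx 168.33$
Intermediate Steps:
$x = -138$ ($x = -4 - 134 = -138$)
$w{\left(G \right)} = 95$ ($w{\left(G \right)} = -7 + 102 = 95$)
$g = -3593$ ($g = 111 - 3704 = -3593$)
$\sqrt{\left(w{\left(x \right)} + \left(L{\left(111,94 \right)} + 3799\right)\right) - \left(-20737 + g\right)} = \sqrt{\left(95 + \left(111 + 3799\right)\right) + \left(20737 - -3593\right)} = \sqrt{\left(95 + 3910\right) + \left(20737 + 3593\right)} = \sqrt{4005 + 24330} = \sqrt{28335}$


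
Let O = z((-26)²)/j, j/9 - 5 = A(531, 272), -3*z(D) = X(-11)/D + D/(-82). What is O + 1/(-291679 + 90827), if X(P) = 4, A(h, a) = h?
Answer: 947046377/1678394430648 ≈ 0.00056426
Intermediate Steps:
z(D) = -4/(3*D) + D/246 (z(D) = -(4/D + D/(-82))/3 = -(4/D + D*(-1/82))/3 = -(4/D - D/82)/3 = -4/(3*D) + D/246)
j = 4824 (j = 45 + 9*531 = 45 + 4779 = 4824)
O = 19027/33425496 (O = ((-328 + ((-26)²)²)/(246*((-26)²)))/4824 = ((1/246)*(-328 + 676²)/676)*(1/4824) = ((1/246)*(1/676)*(-328 + 456976))*(1/4824) = ((1/246)*(1/676)*456648)*(1/4824) = (19027/6929)*(1/4824) = 19027/33425496 ≈ 0.00056924)
O + 1/(-291679 + 90827) = 19027/33425496 + 1/(-291679 + 90827) = 19027/33425496 + 1/(-200852) = 19027/33425496 - 1/200852 = 947046377/1678394430648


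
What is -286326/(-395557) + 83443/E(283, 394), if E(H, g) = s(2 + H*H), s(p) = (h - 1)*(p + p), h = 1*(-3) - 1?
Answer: 196314893909/316805556870 ≈ 0.61967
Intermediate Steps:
h = -4 (h = -3 - 1 = -4)
s(p) = -10*p (s(p) = (-4 - 1)*(p + p) = -10*p)
E(H, g) = -20 - 10*H**2 (E(H, g) = -10*(2 + H*H) = -10*(2 + H**2) = -20 - 10*H**2)
-286326/(-395557) + 83443/E(283, 394) = -286326/(-395557) + 83443/(-20 - 10*283**2) = -286326*(-1/395557) + 83443/(-20 - 10*80089) = 286326/395557 + 83443/(-20 - 800890) = 286326/395557 + 83443/(-800910) = 286326/395557 + 83443*(-1/800910) = 286326/395557 - 83443/800910 = 196314893909/316805556870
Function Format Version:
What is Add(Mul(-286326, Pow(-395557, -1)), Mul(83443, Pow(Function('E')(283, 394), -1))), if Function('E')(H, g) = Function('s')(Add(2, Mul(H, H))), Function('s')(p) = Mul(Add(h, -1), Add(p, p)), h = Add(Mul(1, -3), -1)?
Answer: Rational(196314893909, 316805556870) ≈ 0.61967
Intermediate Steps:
h = -4 (h = Add(-3, -1) = -4)
Function('s')(p) = Mul(-10, p) (Function('s')(p) = Mul(Add(-4, -1), Add(p, p)) = Mul(-5, Mul(2, p)) = Mul(-10, p))
Function('E')(H, g) = Add(-20, Mul(-10, Pow(H, 2))) (Function('E')(H, g) = Mul(-10, Add(2, Mul(H, H))) = Mul(-10, Add(2, Pow(H, 2))) = Add(-20, Mul(-10, Pow(H, 2))))
Add(Mul(-286326, Pow(-395557, -1)), Mul(83443, Pow(Function('E')(283, 394), -1))) = Add(Mul(-286326, Pow(-395557, -1)), Mul(83443, Pow(Add(-20, Mul(-10, Pow(283, 2))), -1))) = Add(Mul(-286326, Rational(-1, 395557)), Mul(83443, Pow(Add(-20, Mul(-10, 80089)), -1))) = Add(Rational(286326, 395557), Mul(83443, Pow(Add(-20, -800890), -1))) = Add(Rational(286326, 395557), Mul(83443, Pow(-800910, -1))) = Add(Rational(286326, 395557), Mul(83443, Rational(-1, 800910))) = Add(Rational(286326, 395557), Rational(-83443, 800910)) = Rational(196314893909, 316805556870)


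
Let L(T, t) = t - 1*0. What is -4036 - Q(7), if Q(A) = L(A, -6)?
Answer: -4030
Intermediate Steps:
L(T, t) = t (L(T, t) = t + 0 = t)
Q(A) = -6
-4036 - Q(7) = -4036 - 1*(-6) = -4036 + 6 = -4030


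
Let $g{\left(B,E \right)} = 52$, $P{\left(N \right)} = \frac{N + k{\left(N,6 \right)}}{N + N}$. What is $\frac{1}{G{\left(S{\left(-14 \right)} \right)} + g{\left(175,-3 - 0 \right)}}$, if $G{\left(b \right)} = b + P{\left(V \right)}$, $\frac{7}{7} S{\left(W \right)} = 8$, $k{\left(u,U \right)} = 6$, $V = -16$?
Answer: $\frac{16}{965} \approx 0.01658$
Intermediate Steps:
$S{\left(W \right)} = 8$
$P{\left(N \right)} = \frac{6 + N}{2 N}$ ($P{\left(N \right)} = \frac{N + 6}{N + N} = \frac{6 + N}{2 N}$)
$G{\left(b \right)} = \frac{5}{16} + b$ ($G{\left(b \right)} = b + \frac{6 - 16}{2 \left(-16\right)} = b + \frac{1}{2} \left(- \frac{1}{16}\right) \left(-10\right) = b + \frac{5}{16} = \frac{5}{16} + b$)
$\frac{1}{G{\left(S{\left(-14 \right)} \right)} + g{\left(175,-3 - 0 \right)}} = \frac{1}{\left(\frac{5}{16} + 8\right) + 52} = \frac{1}{\frac{133}{16} + 52} = \frac{1}{\frac{965}{16}} = \frac{16}{965}$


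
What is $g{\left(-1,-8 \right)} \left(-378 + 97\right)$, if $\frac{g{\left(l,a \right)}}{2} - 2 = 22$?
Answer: $-13488$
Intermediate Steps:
$g{\left(l,a \right)} = 48$ ($g{\left(l,a \right)} = 4 + 2 \cdot 22 = 4 + 44 = 48$)
$g{\left(-1,-8 \right)} \left(-378 + 97\right) = 48 \left(-378 + 97\right) = 48 \left(-281\right) = -13488$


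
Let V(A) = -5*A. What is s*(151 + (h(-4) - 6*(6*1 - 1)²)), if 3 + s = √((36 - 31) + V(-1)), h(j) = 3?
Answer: -12 + 4*√10 ≈ 0.64911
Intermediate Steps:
s = -3 + √10 (s = -3 + √((36 - 31) - 5*(-1)) = -3 + √(5 + 5) = -3 + √10 ≈ 0.16228)
s*(151 + (h(-4) - 6*(6*1 - 1)²)) = (-3 + √10)*(151 + (3 - 6*(6*1 - 1)²)) = (-3 + √10)*(151 + (3 - 6*(6 - 1)²)) = (-3 + √10)*(151 + (3 - 6*5²)) = (-3 + √10)*(151 + (3 - 6*25)) = (-3 + √10)*(151 + (3 - 150)) = (-3 + √10)*(151 - 147) = (-3 + √10)*4 = -12 + 4*√10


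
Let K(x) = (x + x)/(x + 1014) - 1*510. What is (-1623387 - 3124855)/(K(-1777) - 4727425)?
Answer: 3622908646/3607410851 ≈ 1.0043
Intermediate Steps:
K(x) = -510 + 2*x/(1014 + x) (K(x) = (2*x)/(1014 + x) - 510 = 2*x/(1014 + x) - 510 = -510 + 2*x/(1014 + x))
(-1623387 - 3124855)/(K(-1777) - 4727425) = (-1623387 - 3124855)/(4*(-129285 - 127*(-1777))/(1014 - 1777) - 4727425) = -4748242/(4*(-129285 + 225679)/(-763) - 4727425) = -4748242/(4*(-1/763)*96394 - 4727425) = -4748242/(-385576/763 - 4727425) = -4748242/(-3607410851/763) = -4748242*(-763/3607410851) = 3622908646/3607410851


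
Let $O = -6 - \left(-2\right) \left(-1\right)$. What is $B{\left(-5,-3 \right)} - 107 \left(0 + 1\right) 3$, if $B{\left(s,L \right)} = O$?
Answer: $-329$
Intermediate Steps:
$O = -8$ ($O = -6 - 2 = -8$)
$B{\left(s,L \right)} = -8$
$B{\left(-5,-3 \right)} - 107 \left(0 + 1\right) 3 = -8 - 107 \left(0 + 1\right) 3 = -8 - 107 \cdot 1 \cdot 3 = -8 - 321 = -329$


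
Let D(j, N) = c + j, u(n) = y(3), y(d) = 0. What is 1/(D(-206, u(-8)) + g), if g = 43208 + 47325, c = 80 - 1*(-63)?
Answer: 1/90470 ≈ 1.1053e-5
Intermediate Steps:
u(n) = 0
c = 143 (c = 80 + 63 = 143)
D(j, N) = 143 + j
g = 90533
1/(D(-206, u(-8)) + g) = 1/((143 - 206) + 90533) = 1/(-63 + 90533) = 1/90470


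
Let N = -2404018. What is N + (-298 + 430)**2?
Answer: -2386594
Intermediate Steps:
N + (-298 + 430)**2 = -2404018 + (-298 + 430)**2 = -2404018 + 132**2 = -2404018 + 17424 = -2386594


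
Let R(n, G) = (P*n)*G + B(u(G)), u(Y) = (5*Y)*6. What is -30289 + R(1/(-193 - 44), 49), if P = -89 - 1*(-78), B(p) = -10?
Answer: -7180324/237 ≈ -30297.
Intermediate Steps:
u(Y) = 30*Y
P = -11 (P = -89 + 78 = -11)
R(n, G) = -10 - 11*G*n (R(n, G) = (-11*n)*G - 10 = -11*G*n - 10 = -10 - 11*G*n)
-30289 + R(1/(-193 - 44), 49) = -30289 + (-10 - 11*49/(-193 - 44)) = -30289 + (-10 - 11*49/(-237)) = -30289 + (-10 - 11*49*(-1/237)) = -30289 + (-10 + 539/237) = -30289 - 1831/237 = -7180324/237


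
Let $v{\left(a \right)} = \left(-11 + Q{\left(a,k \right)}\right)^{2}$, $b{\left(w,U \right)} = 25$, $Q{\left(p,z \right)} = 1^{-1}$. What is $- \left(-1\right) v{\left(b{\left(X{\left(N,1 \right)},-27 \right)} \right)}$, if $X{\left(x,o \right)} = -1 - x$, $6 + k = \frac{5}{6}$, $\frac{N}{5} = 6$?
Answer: $100$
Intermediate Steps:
$N = 30$ ($N = 5 \cdot 6 = 30$)
$k = - \frac{31}{6}$ ($k = -6 + \frac{5}{6} = - \frac{31}{6} \approx -5.1667$)
$Q{\left(p,z \right)} = 1$
$v{\left(a \right)} = 100$ ($v{\left(a \right)} = \left(-11 + 1\right)^{2} = \left(-10\right)^{2} = 100$)
$- \left(-1\right) v{\left(b{\left(X{\left(N,1 \right)},-27 \right)} \right)} = - \left(-1\right) 100 = \left(-1\right) \left(-100\right) = 100$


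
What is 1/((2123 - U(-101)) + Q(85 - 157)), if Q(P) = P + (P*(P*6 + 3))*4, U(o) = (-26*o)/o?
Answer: 1/125629 ≈ 7.9599e-6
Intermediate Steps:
U(o) = -26
Q(P) = P + 4*P*(3 + 6*P) (Q(P) = P + (P*(6*P + 3))*4 = P + (P*(3 + 6*P))*4 = P + 4*P*(3 + 6*P))
1/((2123 - U(-101)) + Q(85 - 157)) = 1/((2123 - 1*(-26)) + (85 - 157)*(13 + 24*(85 - 157))) = 1/((2123 + 26) - 72*(13 + 24*(-72))) = 1/(2149 - 72*(13 - 1728)) = 1/(2149 - 72*(-1715)) = 1/(2149 + 123480) = 1/125629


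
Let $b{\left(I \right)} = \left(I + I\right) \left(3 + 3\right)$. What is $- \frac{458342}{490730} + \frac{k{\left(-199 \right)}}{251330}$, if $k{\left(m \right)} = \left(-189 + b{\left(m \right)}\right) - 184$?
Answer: $- \frac{11655000039}{12333517090} \approx -0.94499$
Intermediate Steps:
$b{\left(I \right)} = 12 I$ ($b{\left(I \right)} = 2 I 6 = 12 I$)
$k{\left(m \right)} = -373 + 12 m$ ($k{\left(m \right)} = \left(-189 + 12 m\right) - 184 = -373 + 12 m$)
$- \frac{458342}{490730} + \frac{k{\left(-199 \right)}}{251330} = - \frac{458342}{490730} + \frac{-373 + 12 \left(-199\right)}{251330} = \left(-458342\right) \frac{1}{490730} + \left(-373 - 2388\right) \frac{1}{251330} = - \frac{229171}{245365} - \frac{2761}{251330} = - \frac{11655000039}{12333517090}$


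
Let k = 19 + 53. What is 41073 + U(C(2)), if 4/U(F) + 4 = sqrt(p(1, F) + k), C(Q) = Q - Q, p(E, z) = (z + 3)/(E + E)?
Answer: 4723427/115 + 28*sqrt(6)/115 ≈ 41074.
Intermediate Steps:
p(E, z) = (3 + z)/(2*E) (p(E, z) = (3 + z)/((2*E)) = (3 + z)*(1/(2*E)) = (3 + z)/(2*E))
k = 72
C(Q) = 0
U(F) = 4/(-4 + sqrt(147/2 + F/2)) (U(F) = 4/(-4 + sqrt((1/2)*(3 + F)/1 + 72)) = 4/(-4 + sqrt((1/2)*1*(3 + F) + 72)) = 4/(-4 + sqrt((3/2 + F/2) + 72)) = 4/(-4 + sqrt(147/2 + F/2)))
41073 + U(C(2)) = 41073 + 8/(-8 + sqrt(2)*sqrt(147 + 0)) = 41073 + 8/(-8 + sqrt(2)*sqrt(147)) = 41073 + 8/(-8 + sqrt(2)*(7*sqrt(3))) = 41073 + 8/(-8 + 7*sqrt(6))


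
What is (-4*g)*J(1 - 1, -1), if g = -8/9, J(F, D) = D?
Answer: -32/9 ≈ -3.5556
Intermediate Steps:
g = -8/9 (g = -8*1/9 = -8/9 ≈ -0.88889)
(-4*g)*J(1 - 1, -1) = -4*(-8/9)*(-1) = (32/9)*(-1) = -32/9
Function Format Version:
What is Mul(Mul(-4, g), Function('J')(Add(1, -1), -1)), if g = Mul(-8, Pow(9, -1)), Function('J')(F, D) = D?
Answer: Rational(-32, 9) ≈ -3.5556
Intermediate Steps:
g = Rational(-8, 9) (g = Mul(-8, Rational(1, 9)) = Rational(-8, 9) ≈ -0.88889)
Mul(Mul(-4, g), Function('J')(Add(1, -1), -1)) = Mul(Mul(-4, Rational(-8, 9)), -1) = Mul(Rational(32, 9), -1) = Rational(-32, 9)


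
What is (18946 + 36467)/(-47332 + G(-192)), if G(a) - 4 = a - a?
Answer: -18471/15776 ≈ -1.1708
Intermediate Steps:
G(a) = 4 (G(a) = 4 + (a - a) = 4 + 0 = 4)
(18946 + 36467)/(-47332 + G(-192)) = (18946 + 36467)/(-47332 + 4) = 55413/(-47328) = 55413*(-1/47328) = -18471/15776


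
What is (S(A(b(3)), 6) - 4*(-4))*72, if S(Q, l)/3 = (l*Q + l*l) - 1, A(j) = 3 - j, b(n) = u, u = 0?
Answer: 12600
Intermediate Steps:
b(n) = 0
S(Q, l) = -3 + 3*l**2 + 3*Q*l (S(Q, l) = 3*((l*Q + l*l) - 1) = 3*((Q*l + l**2) - 1) = 3*((l**2 + Q*l) - 1) = 3*(-1 + l**2 + Q*l) = -3 + 3*l**2 + 3*Q*l)
(S(A(b(3)), 6) - 4*(-4))*72 = ((-3 + 3*6**2 + 3*(3 - 1*0)*6) - 4*(-4))*72 = ((-3 + 3*36 + 3*(3 + 0)*6) + 16)*72 = ((-3 + 108 + 3*3*6) + 16)*72 = ((-3 + 108 + 54) + 16)*72 = (159 + 16)*72 = 175*72 = 12600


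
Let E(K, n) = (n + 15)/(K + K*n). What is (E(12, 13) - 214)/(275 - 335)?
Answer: 1283/360 ≈ 3.5639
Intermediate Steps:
E(K, n) = (15 + n)/(K + K*n)
(E(12, 13) - 214)/(275 - 335) = ((15 + 13)/(12*(1 + 13)) - 214)/(275 - 335) = ((1/12)*28/14 - 214)/(-60) = ((1/12)*(1/14)*28 - 214)*(-1/60) = (⅙ - 214)*(-1/60) = -1283/6*(-1/60) = 1283/360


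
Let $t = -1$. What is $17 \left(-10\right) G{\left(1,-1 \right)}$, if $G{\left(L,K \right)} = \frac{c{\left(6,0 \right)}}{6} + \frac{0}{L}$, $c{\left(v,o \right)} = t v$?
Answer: $170$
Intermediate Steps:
$c{\left(v,o \right)} = - v$
$G{\left(L,K \right)} = -1$ ($G{\left(L,K \right)} = \frac{\left(-1\right) 6}{6} + \frac{0}{L} = \left(-6\right) \frac{1}{6} + 0 = -1 + 0 = -1$)
$17 \left(-10\right) G{\left(1,-1 \right)} = 17 \left(-10\right) \left(-1\right) = \left(-170\right) \left(-1\right) = 170$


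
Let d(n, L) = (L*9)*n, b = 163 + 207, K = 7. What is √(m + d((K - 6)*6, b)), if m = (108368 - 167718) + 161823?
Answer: √122453 ≈ 349.93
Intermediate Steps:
b = 370
m = 102473 (m = -59350 + 161823 = 102473)
d(n, L) = 9*L*n (d(n, L) = (9*L)*n = 9*L*n)
√(m + d((K - 6)*6, b)) = √(102473 + 9*370*((7 - 6)*6)) = √(102473 + 9*370*(1*6)) = √(102473 + 9*370*6) = √(102473 + 19980) = √122453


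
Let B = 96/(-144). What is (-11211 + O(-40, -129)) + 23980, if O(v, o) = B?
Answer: 38305/3 ≈ 12768.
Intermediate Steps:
B = -2/3 (B = 96*(-1/144) = -2/3 ≈ -0.66667)
O(v, o) = -2/3
(-11211 + O(-40, -129)) + 23980 = (-11211 - 2/3) + 23980 = -33635/3 + 23980 = 38305/3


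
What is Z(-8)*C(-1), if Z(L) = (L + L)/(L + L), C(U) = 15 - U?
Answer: 16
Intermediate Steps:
Z(L) = 1 (Z(L) = (2*L)/((2*L)) = (2*L)*(1/(2*L)) = 1)
Z(-8)*C(-1) = 1*(15 - 1*(-1)) = 1*(15 + 1) = 1*16 = 16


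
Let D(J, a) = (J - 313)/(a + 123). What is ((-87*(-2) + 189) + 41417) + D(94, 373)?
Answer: 20722661/496 ≈ 41780.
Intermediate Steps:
D(J, a) = (-313 + J)/(123 + a)
((-87*(-2) + 189) + 41417) + D(94, 373) = ((-87*(-2) + 189) + 41417) + (-313 + 94)/(123 + 373) = ((174 + 189) + 41417) - 219/496 = (363 + 41417) + (1/496)*(-219) = 41780 - 219/496 = 20722661/496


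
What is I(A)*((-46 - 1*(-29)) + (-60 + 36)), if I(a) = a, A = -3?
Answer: 123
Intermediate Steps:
I(A)*((-46 - 1*(-29)) + (-60 + 36)) = -3*((-46 - 1*(-29)) + (-60 + 36)) = -3*((-46 + 29) - 24) = -3*(-17 - 24) = -3*(-41) = 123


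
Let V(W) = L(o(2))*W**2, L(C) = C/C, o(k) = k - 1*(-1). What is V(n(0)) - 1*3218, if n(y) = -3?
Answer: -3209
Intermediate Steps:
o(k) = 1 + k (o(k) = k + 1 = 1 + k)
L(C) = 1
V(W) = W**2 (V(W) = 1*W**2 = W**2)
V(n(0)) - 1*3218 = (-3)**2 - 1*3218 = 9 - 3218 = -3209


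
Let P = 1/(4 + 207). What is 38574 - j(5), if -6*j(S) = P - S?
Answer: 24416815/633 ≈ 38573.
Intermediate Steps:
P = 1/211 ≈ 0.0047393
j(S) = -1/1266 + S/6 (j(S) = -(1/211 - S)/6 = -1/1266 + S/6)
38574 - j(5) = 38574 - (-1/1266 + (1/6)*5) = 38574 - (-1/1266 + 5/6) = 38574 - 1*527/633 = 38574 - 527/633 = 24416815/633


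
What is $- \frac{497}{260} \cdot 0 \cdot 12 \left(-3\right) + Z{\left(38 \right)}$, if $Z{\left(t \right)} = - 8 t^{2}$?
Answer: $-11552$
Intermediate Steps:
$- \frac{497}{260} \cdot 0 \cdot 12 \left(-3\right) + Z{\left(38 \right)} = - \frac{497}{260} \cdot 0 \cdot 12 \left(-3\right) - 8 \cdot 38^{2} = \left(-497\right) \frac{1}{260} \cdot 0 \left(-3\right) - 11552 = \left(- \frac{497}{260}\right) 0 - 11552 = 0 - 11552 = -11552$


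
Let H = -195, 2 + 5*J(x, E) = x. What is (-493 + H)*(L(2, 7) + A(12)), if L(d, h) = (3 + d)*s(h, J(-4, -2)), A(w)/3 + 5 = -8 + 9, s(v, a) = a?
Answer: 12384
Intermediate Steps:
J(x, E) = -2/5 + x/5
A(w) = -12 (A(w) = -15 + 3*(-8 + 9) = -15 + 3*1 = -15 + 3 = -12)
L(d, h) = -18/5 - 6*d/5 (L(d, h) = (3 + d)*(-2/5 + (1/5)*(-4)) = (3 + d)*(-2/5 - 4/5) = (3 + d)*(-6/5) = -18/5 - 6*d/5)
(-493 + H)*(L(2, 7) + A(12)) = (-493 - 195)*((-18/5 - 6/5*2) - 12) = -688*((-18/5 - 12/5) - 12) = -688*(-6 - 12) = -688*(-18) = 12384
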